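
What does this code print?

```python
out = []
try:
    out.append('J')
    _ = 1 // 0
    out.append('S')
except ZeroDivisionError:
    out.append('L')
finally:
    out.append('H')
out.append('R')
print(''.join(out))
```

Execution trace: 'J' (try body) → 'L' (except ZeroDivisionError) → 'H' (finally) → 'R' (after the try/except). Output: JLHR

Answer: JLHR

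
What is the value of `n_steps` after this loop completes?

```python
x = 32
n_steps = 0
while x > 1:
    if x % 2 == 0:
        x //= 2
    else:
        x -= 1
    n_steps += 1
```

Steps to reduce 32 to 1
`n_steps` takes the values: 0 → 1 → 2 → 3 → 4 → 5

Answer: 5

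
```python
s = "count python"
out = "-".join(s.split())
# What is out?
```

Trace:
`s = "count python"` → s = 'count python'
`out = "-".join(s.split())` → out = 'count-python'
So out = 'count-python'

Answer: 'count-python'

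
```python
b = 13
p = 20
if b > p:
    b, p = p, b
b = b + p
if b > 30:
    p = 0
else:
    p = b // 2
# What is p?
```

Trace:
`b = 13` → b = 13
`p = 20` → p = 20
`if b > p: ...` → b > p is False → no variable changes
`b = b + p` → b = 33
`if b > 30: ...` → b > 30 is True → p = 0
So p = 0

Answer: 0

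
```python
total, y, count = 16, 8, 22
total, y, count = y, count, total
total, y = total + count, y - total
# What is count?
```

Trace:
`total, y, count = 16, 8, 22` → total = 16; y = 8; count = 22
`total, y, count = y, count, total` → total = 8; y = 22; count = 16
`total, y = total + count, y - total` → total = 24; y = 14
So count = 16

Answer: 16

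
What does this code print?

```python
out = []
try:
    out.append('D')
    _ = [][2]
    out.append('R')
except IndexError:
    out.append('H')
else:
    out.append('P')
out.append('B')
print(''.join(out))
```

Execution trace: 'D' (try body) → 'H' (except IndexError) → 'B' (after the try/except). Output: DHB

Answer: DHB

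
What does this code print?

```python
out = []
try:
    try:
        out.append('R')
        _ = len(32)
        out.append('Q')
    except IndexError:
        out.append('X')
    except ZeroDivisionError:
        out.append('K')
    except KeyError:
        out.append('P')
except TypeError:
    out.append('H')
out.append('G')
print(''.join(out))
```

Execution trace: 'R' (inner try body) → 'H' (outer except TypeError) → 'G' (after the try/except). Output: RHG

Answer: RHG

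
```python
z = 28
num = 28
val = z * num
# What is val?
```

Trace:
`z = 28` → z = 28
`num = 28` → num = 28
`val = z * num` → val = 784
So val = 784

Answer: 784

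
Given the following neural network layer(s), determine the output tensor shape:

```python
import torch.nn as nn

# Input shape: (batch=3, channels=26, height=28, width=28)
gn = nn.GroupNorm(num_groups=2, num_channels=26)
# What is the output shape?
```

Input: (3, 26, 28, 28) -> Output: (3, 26, 28, 28)

Answer: (3, 26, 28, 28)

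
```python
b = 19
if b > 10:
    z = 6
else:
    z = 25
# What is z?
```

Trace:
`b = 19` → b = 19
`if b > 10: ...` → b > 10 is True → z = 6
So z = 6

Answer: 6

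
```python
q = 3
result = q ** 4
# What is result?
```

Trace:
`q = 3` → q = 3
`result = q ** 4` → result = 81
So result = 81

Answer: 81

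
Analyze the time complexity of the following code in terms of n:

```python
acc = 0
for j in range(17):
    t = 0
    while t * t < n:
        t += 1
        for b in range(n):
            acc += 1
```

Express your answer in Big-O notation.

Each loop level contributes: 1 × √n × n. Multiplying the contributions gives O(n√n).

Answer: O(n√n)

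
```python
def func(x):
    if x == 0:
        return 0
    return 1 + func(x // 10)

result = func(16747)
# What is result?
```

Count of digits of 16747: 5

Answer: 5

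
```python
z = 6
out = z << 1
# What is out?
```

Trace:
`z = 6` → z = 6
`out = z << 1` → out = 12
So out = 12

Answer: 12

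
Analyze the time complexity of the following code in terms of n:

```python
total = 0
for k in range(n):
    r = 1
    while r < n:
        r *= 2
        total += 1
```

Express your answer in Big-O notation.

Each loop level contributes: n × log n. Multiplying the contributions gives O(n log n).

Answer: O(n log n)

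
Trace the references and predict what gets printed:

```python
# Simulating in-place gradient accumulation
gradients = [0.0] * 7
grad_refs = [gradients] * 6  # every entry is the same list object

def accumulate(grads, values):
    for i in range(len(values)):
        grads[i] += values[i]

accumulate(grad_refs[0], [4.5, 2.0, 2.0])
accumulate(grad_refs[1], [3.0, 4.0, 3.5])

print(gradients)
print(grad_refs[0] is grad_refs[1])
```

Key concept: gradient accumulation aliasing.
Step by step:
`gradients = [0.0] * 7` → gradients = [0.0, 0.0, 0.0, 0.0, 0.0, 0.0, 0.0]
`grad_refs = [gradients] * 6` → grad_refs = [[0.0, 0.0, 0.0, 0.0, 0.0, 0.0, 0.0], [0.0, 0.0, 0.0, 0.0, 0.0, 0.0, 0.0], [0.0, 0.0, 0.0, 0.0, 0.0, 0.0, 0.0], [0.0, 0.0, 0.0, 0.0, 0.0, 0.0, 0.0], [0.0, 0.0, 0.0, 0.0, 0.0, 0.0, 0.0], [0.0, 0.0, 0.0, 0.0, 0.0, 0.0, 0.0]]
`accumulate(grad_refs[0], [4.5, 2.0, 2.0])` → gradients = [4.5, 2.0, 2.0, 0.0, 0.0, 0.0, 0.0]; grad_refs = [[4.5, 2.0, 2.0, 0.0, 0.0, 0.0, 0.0], [4.5, 2.0, 2.0, 0.0, 0.0, 0.0, 0.0], [4.5, 2.0, 2.0, 0.0, 0.0, 0.0, 0.0], [4.5, 2.0, 2.0, 0.0, 0.0, 0.0, 0.0], [4.5, 2.0, 2.0, 0.0, 0.0, 0.0, 0.0], [4.5, 2.0, 2.0, 0.0, 0.0, 0.0, 0.0]]
`accumulate(grad_refs[1], [3.0, 4.0, 3.5])` → gradients = [7.5, 6.0, 5.5, 0.0, 0.0, 0.0, 0.0]; grad_refs = [[7.5, 6.0, 5.5, 0.0, 0.0, 0.0, 0.0], [7.5, 6.0, 5.5, 0.0, 0.0, 0.0, 0.0], [7.5, 6.0, 5.5, 0.0, 0.0, 0.0, 0.0], [7.5, 6.0, 5.5, 0.0, 0.0, 0.0, 0.0], [7.5, 6.0, 5.5, 0.0, 0.0, 0.0, 0.0], [7.5, 6.0, 5.5, 0.0, 0.0, 0.0, 0.0]]
`print(gradients)` → prints [7.5, 6.0, 5.5, 0.0, 0.0, 0.0, 0.0]
`print(grad_refs[0] is grad_refs[1])` → prints True

Answer:
[7.5, 6.0, 5.5, 0.0, 0.0, 0.0, 0.0]
True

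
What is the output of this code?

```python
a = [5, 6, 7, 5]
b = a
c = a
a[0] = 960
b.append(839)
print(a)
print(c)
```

Key concept: multiple aliases.
Step by step:
`a = [5, 6, 7, 5]` → a = [5, 6, 7, 5]
`b = a` → b = [5, 6, 7, 5] (same object as a)
`c = a` → c = [5, 6, 7, 5] (same object as a, b)
`a[0] = 960` → a = [960, 6, 7, 5] (same object as b, c); b = [960, 6, 7, 5] (same object as a, c); c = [960, 6, 7, 5] (same object as a, b)
`b.append(839)` → a = [960, 6, 7, 5, 839] (same object as b, c); b = [960, 6, 7, 5, 839] (same object as a, c); c = [960, 6, 7, 5, 839] (same object as a, b)
`print(a)` → prints [960, 6, 7, 5, 839]
`print(c)` → prints [960, 6, 7, 5, 839]

Answer:
[960, 6, 7, 5, 839]
[960, 6, 7, 5, 839]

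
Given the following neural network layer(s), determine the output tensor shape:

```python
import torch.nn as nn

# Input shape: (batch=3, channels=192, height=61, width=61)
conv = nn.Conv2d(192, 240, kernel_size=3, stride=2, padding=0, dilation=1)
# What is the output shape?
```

Input: (3, 192, 61, 61) -> Output: (3, 240, 30, 30)

Answer: (3, 240, 30, 30)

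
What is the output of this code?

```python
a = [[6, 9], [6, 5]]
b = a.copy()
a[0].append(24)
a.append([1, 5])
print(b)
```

Key concept: shallow copy with nested lists.
Step by step:
`a = [[6, 9], [6, 5]]` → a = [[6, 9], [6, 5]]
`b = a.copy()` → b = [[6, 9], [6, 5]]
`a[0].append(24)` → a = [[6, 9, 24], [6, 5]]; b = [[6, 9, 24], [6, 5]]
`a.append([1, 5])` → a = [[6, 9, 24], [6, 5], [1, 5]]
`print(b)` → prints [[6, 9, 24], [6, 5]]

Answer: [[6, 9, 24], [6, 5]]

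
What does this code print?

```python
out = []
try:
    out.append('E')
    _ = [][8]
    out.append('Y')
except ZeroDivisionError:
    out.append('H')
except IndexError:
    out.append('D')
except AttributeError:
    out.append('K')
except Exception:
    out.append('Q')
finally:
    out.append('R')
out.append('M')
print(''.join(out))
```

Execution trace: 'E' (try body) → 'D' (except IndexError) → 'R' (finally) → 'M' (after the try/except). Output: EDRM

Answer: EDRM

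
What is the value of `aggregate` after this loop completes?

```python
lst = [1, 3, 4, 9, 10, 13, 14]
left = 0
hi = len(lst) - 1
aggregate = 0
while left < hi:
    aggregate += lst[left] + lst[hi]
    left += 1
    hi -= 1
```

Sum of pairs from ends
`aggregate` takes the values: 0 → 15 → 31 → 45

Answer: 45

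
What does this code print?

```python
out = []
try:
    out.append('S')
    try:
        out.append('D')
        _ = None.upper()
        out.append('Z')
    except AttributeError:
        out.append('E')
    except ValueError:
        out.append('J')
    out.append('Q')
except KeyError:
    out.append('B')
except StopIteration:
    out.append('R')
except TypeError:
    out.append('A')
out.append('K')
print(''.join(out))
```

Execution trace: 'S' (try body) → 'D' (inner try body) → 'E' (inner except AttributeError) → 'Q' (try body, no exception) → 'K' (after the try/except). Output: SDEQK

Answer: SDEQK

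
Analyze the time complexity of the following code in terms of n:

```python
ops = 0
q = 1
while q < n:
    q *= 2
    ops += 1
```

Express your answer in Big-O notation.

Each loop level contributes: log n. Multiplying the contributions gives O(log n).

Answer: O(log n)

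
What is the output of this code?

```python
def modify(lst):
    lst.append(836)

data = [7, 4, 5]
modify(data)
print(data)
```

Key concept: function modifies passed list.
Step by step:
`data = [7, 4, 5]` → data = [7, 4, 5]
`modify(data)` → data = [7, 4, 5, 836]
`print(data)` → prints [7, 4, 5, 836]

Answer: [7, 4, 5, 836]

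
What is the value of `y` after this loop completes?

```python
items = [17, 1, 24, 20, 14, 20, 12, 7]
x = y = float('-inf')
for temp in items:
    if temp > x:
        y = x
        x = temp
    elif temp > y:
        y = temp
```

Second largest (with repeats) in [17, 1, 24, 20, 14, 20, 12, 7]
`y` takes the values: -inf → 1 → 17 → 20

Answer: 20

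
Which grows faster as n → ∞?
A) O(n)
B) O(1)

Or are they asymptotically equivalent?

O(n) vs O(1): Higher order terms dominate.

Answer: A) O(n) grows faster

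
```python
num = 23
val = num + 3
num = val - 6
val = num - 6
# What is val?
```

Trace:
`num = 23` → num = 23
`val = num + 3` → val = 26
`num = val - 6` → num = 20
`val = num - 6` → val = 14
So val = 14

Answer: 14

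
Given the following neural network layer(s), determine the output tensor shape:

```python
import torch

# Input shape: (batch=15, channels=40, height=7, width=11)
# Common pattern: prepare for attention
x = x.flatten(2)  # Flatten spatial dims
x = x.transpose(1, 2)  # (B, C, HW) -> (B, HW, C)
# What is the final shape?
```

Input: (15, 40, 7, 11) -> after flatten(2): (15, 40, 77) -> Output: (15, 77, 40)

Answer: (15, 77, 40)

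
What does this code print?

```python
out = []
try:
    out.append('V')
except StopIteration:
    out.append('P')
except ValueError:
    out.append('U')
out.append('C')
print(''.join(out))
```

Execution trace: 'V' (try body, no exception) → 'C' (after the try/except). Output: VC

Answer: VC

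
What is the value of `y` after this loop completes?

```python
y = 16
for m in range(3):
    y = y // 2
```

Halve 3 times: 16 // 2^3 = 2
`y` takes the values: 16 → 8 → 4 → 2

Answer: 2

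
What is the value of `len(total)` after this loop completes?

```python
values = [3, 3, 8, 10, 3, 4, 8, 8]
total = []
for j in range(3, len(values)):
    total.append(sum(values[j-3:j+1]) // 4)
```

Number of 4-element averages
`total` takes the values: [] → [6] → [6, 6] → [6, 6, 6] → [6, 6, 6, 6] → [6, 6, 6, 6, 5]
So `len(total)` = 5

Answer: 5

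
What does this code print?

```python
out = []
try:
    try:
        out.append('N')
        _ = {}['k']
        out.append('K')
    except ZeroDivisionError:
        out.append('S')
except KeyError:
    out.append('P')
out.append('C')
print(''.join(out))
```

Execution trace: 'N' (try body) → 'P' (outer except KeyError) → 'C' (after the try/except). Output: NPC

Answer: NPC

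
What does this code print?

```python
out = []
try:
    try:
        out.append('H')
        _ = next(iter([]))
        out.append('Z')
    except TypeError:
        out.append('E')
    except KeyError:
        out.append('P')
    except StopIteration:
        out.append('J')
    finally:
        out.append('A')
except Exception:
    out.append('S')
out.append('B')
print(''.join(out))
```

Execution trace: 'H' (inner try body) → 'J' (inner except StopIteration) → 'A' (inner finally) → 'B' (after the try/except). Output: HJAB

Answer: HJAB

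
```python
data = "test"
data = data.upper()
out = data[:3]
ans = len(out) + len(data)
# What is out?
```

Trace:
`data = "test"` → data = 'test'
`data = data.upper()` → data = 'TEST'
`out = data[:3]` → out = 'TES'
`ans = len(out) + len(data)` → ans = 7
So out = 'TES'

Answer: 'TES'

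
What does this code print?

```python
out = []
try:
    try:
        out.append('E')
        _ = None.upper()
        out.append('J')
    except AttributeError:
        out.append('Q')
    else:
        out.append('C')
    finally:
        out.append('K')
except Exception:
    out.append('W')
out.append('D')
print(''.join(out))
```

Execution trace: 'E' (inner try body) → 'Q' (inner except AttributeError) → 'K' (inner finally) → 'D' (after the try/except). Output: EQKD

Answer: EQKD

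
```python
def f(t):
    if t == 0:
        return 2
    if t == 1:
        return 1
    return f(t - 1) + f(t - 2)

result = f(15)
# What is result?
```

Build up from base cases: f(0)=2, f(1)=1, f(2)=3, f(3)=4, f(4)=7, f(5)=11, f(6)=18, ..., f(15)=1364

Answer: 1364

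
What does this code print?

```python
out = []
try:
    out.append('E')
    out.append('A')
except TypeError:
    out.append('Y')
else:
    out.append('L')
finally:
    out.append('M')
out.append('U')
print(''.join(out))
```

Execution trace: 'E' (try body) → 'A' (try body, no exception) → 'L' (else) → 'M' (finally) → 'U' (after the try/except). Output: EALMU

Answer: EALMU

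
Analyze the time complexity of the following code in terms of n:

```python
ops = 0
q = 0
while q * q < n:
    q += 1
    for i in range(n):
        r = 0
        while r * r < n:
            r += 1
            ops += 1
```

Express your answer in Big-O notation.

Each loop level contributes: √n × n × √n. Multiplying the contributions gives O(n^2).

Answer: O(n^2)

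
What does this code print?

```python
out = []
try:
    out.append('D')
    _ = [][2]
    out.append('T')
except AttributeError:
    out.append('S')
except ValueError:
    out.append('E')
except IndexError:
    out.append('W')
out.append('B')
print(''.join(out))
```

Execution trace: 'D' (try body) → 'W' (except IndexError) → 'B' (after the try/except). Output: DWB

Answer: DWB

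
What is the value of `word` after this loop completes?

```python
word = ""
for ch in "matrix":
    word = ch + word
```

Reverse 'matrix'
`word` takes the values: "" → "m" → "am" → "tam" → "rtam" → "irtam" → "xirtam"

Answer: "xirtam"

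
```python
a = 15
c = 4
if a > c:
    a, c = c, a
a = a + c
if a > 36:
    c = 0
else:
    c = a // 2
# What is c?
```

Trace:
`a = 15` → a = 15
`c = 4` → c = 4
`if a > c: ...` → a > c is True → a = 4; c = 15
`a = a + c` → a = 19
`if a > 36: ...` → a > 36 is False, take else branch → c = 9
So c = 9

Answer: 9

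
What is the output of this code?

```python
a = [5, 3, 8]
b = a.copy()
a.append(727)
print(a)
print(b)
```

Key concept: list.copy() creates independent copy.
Step by step:
`a = [5, 3, 8]` → a = [5, 3, 8]
`b = a.copy()` → b = [5, 3, 8]
`a.append(727)` → a = [5, 3, 8, 727]
`print(a)` → prints [5, 3, 8, 727]
`print(b)` → prints [5, 3, 8]

Answer:
[5, 3, 8, 727]
[5, 3, 8]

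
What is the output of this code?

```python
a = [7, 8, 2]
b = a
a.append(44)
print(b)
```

Key concept: basic list aliasing.
Step by step:
`a = [7, 8, 2]` → a = [7, 8, 2]
`b = a` → b = [7, 8, 2] (same object as a)
`a.append(44)` → a = [7, 8, 2, 44] (same object as b); b = [7, 8, 2, 44] (same object as a)
`print(b)` → prints [7, 8, 2, 44]

Answer: [7, 8, 2, 44]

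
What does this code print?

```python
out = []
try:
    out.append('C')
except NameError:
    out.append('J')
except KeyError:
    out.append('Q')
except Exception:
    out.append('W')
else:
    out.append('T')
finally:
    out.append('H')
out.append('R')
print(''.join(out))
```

Execution trace: 'C' (try body, no exception) → 'T' (else) → 'H' (finally) → 'R' (after the try/except). Output: CTHR

Answer: CTHR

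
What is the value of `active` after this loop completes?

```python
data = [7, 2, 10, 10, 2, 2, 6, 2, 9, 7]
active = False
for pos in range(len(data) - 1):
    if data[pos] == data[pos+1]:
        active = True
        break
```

Check consecutive duplicates in [7, 2, 10, 10, 2, 2, 6, 2, 9, 7]
`active` takes the values: False → True

Answer: True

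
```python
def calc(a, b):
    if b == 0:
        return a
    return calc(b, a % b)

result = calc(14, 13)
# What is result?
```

calc(14, 13) -> calc(13, 1) -> calc(1, 0) -> 1

Answer: 1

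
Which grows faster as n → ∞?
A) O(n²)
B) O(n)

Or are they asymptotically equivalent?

O(n²) vs O(n): Higher order terms dominate.

Answer: A) O(n²) grows faster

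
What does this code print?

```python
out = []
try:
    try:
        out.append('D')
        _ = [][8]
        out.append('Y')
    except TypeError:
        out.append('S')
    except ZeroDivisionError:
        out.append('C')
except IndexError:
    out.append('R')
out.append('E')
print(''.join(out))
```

Execution trace: 'D' (inner try body) → 'R' (outer except IndexError) → 'E' (after the try/except). Output: DRE

Answer: DRE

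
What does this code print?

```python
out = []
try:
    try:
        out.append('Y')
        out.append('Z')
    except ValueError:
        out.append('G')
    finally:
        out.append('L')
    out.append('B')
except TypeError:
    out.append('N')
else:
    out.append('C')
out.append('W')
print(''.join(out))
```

Execution trace: 'Y' (inner try body) → 'Z' (inner try body, no exception) → 'L' (inner finally) → 'B' (try body, no exception) → 'C' (else) → 'W' (after the try/except). Output: YZLBCW

Answer: YZLBCW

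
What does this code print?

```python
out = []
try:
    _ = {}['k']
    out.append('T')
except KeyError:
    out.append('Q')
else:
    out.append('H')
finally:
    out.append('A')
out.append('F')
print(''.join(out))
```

Execution trace: 'Q' (except KeyError) → 'A' (finally) → 'F' (after the try/except). Output: QAF

Answer: QAF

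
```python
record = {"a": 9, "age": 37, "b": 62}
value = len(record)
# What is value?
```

Trace:
`record = {"a": 9, "age": 37, "b": 62}` → record = {'a': 9, 'age': 37, 'b': 62}
`value = len(record)` → value = 3
So value = 3

Answer: 3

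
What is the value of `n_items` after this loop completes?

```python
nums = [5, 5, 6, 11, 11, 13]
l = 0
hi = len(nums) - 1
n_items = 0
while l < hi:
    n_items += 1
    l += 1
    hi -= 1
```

Iterations until pointers meet (list length 6)
`n_items` takes the values: 0 → 1 → 2 → 3

Answer: 3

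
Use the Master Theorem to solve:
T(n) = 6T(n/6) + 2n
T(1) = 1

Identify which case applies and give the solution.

a=6, b=6, f(n)=2n. log_6(6) = 1. Since c=1 = 1, Case 2 applies: T(n) = Θ(n^log_b(a) · log n) = O(n log n).

Answer: O(n log n) - Case 2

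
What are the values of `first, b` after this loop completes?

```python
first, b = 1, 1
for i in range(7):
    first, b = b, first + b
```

Fibonacci: after 7 iterations
`first, b` takes the values: (1, 1) → (1, 2) → (2, 3) → (3, 5) → (5, 8) → (8, 13) → (13, 21) → (21, 34)

Answer: 21, 34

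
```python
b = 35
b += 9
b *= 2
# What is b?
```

Trace:
`b = 35` → b = 35
`b += 9` → b = 44
`b *= 2` → b = 88
So b = 88

Answer: 88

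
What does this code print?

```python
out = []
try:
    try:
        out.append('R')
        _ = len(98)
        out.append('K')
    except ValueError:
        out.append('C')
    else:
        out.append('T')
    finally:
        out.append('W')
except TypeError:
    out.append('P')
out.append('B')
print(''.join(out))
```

Execution trace: 'R' (try body) → 'W' (finally) → 'P' (outer except TypeError) → 'B' (after the try/except). Output: RWPB

Answer: RWPB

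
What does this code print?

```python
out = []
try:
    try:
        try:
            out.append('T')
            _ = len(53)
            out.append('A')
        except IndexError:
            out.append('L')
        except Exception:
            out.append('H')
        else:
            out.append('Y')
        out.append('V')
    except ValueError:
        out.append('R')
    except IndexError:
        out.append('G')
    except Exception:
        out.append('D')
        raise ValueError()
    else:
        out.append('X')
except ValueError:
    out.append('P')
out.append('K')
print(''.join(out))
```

Execution trace: 'T' (inner try body) → 'H' (inner except Exception) → 'V' (try body, no exception) → 'X' (else) → 'K' (after the try/except). Output: THVXK

Answer: THVXK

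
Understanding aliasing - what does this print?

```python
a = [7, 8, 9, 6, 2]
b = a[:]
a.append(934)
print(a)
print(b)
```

Key concept: slice [:] creates copy.
Step by step:
`a = [7, 8, 9, 6, 2]` → a = [7, 8, 9, 6, 2]
`b = a[:]` → b = [7, 8, 9, 6, 2]
`a.append(934)` → a = [7, 8, 9, 6, 2, 934]
`print(a)` → prints [7, 8, 9, 6, 2, 934]
`print(b)` → prints [7, 8, 9, 6, 2]

Answer:
[7, 8, 9, 6, 2, 934]
[7, 8, 9, 6, 2]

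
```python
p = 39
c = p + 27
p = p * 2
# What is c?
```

Trace:
`p = 39` → p = 39
`c = p + 27` → c = 66
`p = p * 2` → p = 78
So c = 66

Answer: 66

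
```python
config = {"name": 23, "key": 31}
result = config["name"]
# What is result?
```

Trace:
`config = {"name": 23, "key": 31}` → config = {'name': 23, 'key': 31}
`result = config["name"]` → result = 23
So result = 23

Answer: 23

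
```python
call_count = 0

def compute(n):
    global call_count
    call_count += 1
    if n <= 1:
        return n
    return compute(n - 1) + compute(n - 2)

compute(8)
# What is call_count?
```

Calls(n) = 1 + Calls(n-1) + Calls(n-2); Calls(0)=Calls(1)=1. For n=8 this gives 67.

Answer: 67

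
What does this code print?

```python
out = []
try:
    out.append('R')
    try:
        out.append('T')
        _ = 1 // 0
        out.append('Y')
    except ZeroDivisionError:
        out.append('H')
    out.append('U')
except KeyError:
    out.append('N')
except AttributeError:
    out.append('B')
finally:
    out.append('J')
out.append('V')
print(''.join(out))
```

Execution trace: 'R' (try body) → 'T' (inner try body) → 'H' (inner except ZeroDivisionError) → 'U' (try body, no exception) → 'J' (finally) → 'V' (after the try/except). Output: RTHUJV

Answer: RTHUJV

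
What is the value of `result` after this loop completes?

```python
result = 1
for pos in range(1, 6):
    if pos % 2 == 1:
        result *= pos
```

Product of odd numbers 1 to 5
`result` takes the values: 1 → 3 → 15

Answer: 15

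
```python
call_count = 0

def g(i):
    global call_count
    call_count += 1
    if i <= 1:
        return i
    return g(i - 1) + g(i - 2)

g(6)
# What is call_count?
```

Calls(i) = 1 + Calls(i-1) + Calls(i-2); Calls(0)=Calls(1)=1. For i=6 this gives 25.

Answer: 25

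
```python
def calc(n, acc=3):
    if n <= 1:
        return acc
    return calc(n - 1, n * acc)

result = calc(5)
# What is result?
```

Accumulator trace (n, acc): (5, 3) -> (4, 15) -> (3, 60) -> (2, 180) -> (1, 360) -> return 360

Answer: 360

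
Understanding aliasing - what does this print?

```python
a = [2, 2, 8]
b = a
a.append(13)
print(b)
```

Key concept: basic list aliasing.
Step by step:
`a = [2, 2, 8]` → a = [2, 2, 8]
`b = a` → b = [2, 2, 8] (same object as a)
`a.append(13)` → a = [2, 2, 8, 13] (same object as b); b = [2, 2, 8, 13] (same object as a)
`print(b)` → prints [2, 2, 8, 13]

Answer: [2, 2, 8, 13]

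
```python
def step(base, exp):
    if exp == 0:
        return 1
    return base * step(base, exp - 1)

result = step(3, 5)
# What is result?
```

step(3, 5) = 3 * 3 * 3 * 3 * 3 = 243

Answer: 243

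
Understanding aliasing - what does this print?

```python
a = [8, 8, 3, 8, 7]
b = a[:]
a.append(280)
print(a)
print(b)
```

Key concept: slice [:] creates copy.
Step by step:
`a = [8, 8, 3, 8, 7]` → a = [8, 8, 3, 8, 7]
`b = a[:]` → b = [8, 8, 3, 8, 7]
`a.append(280)` → a = [8, 8, 3, 8, 7, 280]
`print(a)` → prints [8, 8, 3, 8, 7, 280]
`print(b)` → prints [8, 8, 3, 8, 7]

Answer:
[8, 8, 3, 8, 7, 280]
[8, 8, 3, 8, 7]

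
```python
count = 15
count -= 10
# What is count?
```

Trace:
`count = 15` → count = 15
`count -= 10` → count = 5
So count = 5

Answer: 5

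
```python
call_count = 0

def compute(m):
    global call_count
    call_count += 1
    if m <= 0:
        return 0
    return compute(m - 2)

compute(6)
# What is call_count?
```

Linear recursion stepping by 2: 4 calls from m=6 down to ≤0.

Answer: 4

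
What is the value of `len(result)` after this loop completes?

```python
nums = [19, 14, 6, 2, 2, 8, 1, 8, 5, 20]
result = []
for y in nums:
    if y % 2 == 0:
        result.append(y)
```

Count even numbers in [19, 14, 6, 2, 2, 8, 1, 8, 5, 20]
`result` takes the values: [] → [14] → [14, 6] → [14, 6, 2] → [14, 6, 2, 2] → [14, 6, 2, 2, 8] → [14, 6, 2, 2, 8, 8] → [14, 6, 2, 2, 8, 8, 20]
So `len(result)` = 7

Answer: 7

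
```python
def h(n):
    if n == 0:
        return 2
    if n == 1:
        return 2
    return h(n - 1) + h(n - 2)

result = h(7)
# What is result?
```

Build up from base cases: h(0)=2, h(1)=2, h(2)=4, h(3)=6, h(4)=10, h(5)=16, h(6)=26, ..., h(7)=42

Answer: 42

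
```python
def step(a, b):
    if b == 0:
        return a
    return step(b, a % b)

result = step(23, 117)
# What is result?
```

step(23, 117) -> step(117, 23) -> step(23, 2) -> step(2, 1) -> step(1, 0) -> 1

Answer: 1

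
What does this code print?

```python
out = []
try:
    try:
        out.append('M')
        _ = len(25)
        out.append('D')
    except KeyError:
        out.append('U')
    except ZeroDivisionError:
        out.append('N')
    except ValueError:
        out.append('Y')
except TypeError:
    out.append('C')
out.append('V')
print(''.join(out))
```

Execution trace: 'M' (inner try body) → 'C' (outer except TypeError) → 'V' (after the try/except). Output: MCV

Answer: MCV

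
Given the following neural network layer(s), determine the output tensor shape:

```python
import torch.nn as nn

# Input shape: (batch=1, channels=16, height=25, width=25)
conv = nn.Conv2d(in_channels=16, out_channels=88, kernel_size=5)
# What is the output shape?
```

Input: (1, 16, 25, 25) -> Output: (1, 88, 21, 21)

Answer: (1, 88, 21, 21)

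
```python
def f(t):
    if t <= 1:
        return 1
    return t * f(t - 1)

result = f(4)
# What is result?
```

f(4) = 4 * 3 * 2 * 1 = 24

Answer: 24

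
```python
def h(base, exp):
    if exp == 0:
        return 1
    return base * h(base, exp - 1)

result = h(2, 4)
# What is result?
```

h(2, 4) = 2 * 2 * 2 * 2 = 16

Answer: 16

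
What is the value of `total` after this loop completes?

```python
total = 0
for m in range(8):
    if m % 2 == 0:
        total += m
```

Sum of even numbers 0 to 7
`total` takes the values: 0 → 2 → 6 → 12

Answer: 12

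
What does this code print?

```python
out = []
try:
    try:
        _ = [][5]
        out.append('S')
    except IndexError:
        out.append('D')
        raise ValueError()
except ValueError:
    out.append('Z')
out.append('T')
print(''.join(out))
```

Execution trace: 'D' (inner except IndexError) → 'Z' (outer except ValueError) → 'T' (after the try/except). Output: DZT

Answer: DZT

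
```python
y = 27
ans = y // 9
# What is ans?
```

Trace:
`y = 27` → y = 27
`ans = y // 9` → ans = 3
So ans = 3

Answer: 3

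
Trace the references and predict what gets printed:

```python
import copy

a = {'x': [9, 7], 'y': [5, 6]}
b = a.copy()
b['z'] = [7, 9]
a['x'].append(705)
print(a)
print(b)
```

Key concept: shallow copy of dict with mutable values.
Step by step:
`a = {'x': [9, 7], 'y': [5, 6]}` → a = {'x': [9, 7], 'y': [5, 6]}
`b = a.copy()` → b = {'x': [9, 7], 'y': [5, 6]}
`b['z'] = [7, 9]` → b = {'x': [9, 7], 'y': [5, 6], 'z': [7, 9]}
`a['x'].append(705)` → a = {'x': [9, 7, 705], 'y': [5, 6]}; b = {'x': [9, 7, 705], 'y': [5, 6], 'z': [7, 9]}
`print(a)` → prints {'x': [9, 7, 705], 'y': [5, 6]}
`print(b)` → prints {'x': [9, 7, 705], 'y': [5, 6], 'z': [7, 9]}

Answer:
{'x': [9, 7, 705], 'y': [5, 6]}
{'x': [9, 7, 705], 'y': [5, 6], 'z': [7, 9]}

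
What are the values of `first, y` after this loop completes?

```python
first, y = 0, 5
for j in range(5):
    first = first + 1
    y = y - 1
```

first goes 0→5, y goes 5→0
`first, y` takes the values: (0, 5) → (1, 5) → (1, 4) → (2, 4) → (2, 3) → (3, 3) → (3, 2) → (4, 2) → (4, 1) → (5, 1) → (5, 0)

Answer: 5, 0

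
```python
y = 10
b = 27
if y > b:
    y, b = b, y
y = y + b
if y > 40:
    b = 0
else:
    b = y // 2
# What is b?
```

Trace:
`y = 10` → y = 10
`b = 27` → b = 27
`if y > b: ...` → y > b is False → no variable changes
`y = y + b` → y = 37
`if y > 40: ...` → y > 40 is False, take else branch → b = 18
So b = 18

Answer: 18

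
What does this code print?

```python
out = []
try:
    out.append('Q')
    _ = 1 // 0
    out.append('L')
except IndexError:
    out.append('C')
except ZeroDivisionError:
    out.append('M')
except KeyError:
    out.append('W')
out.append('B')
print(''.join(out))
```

Execution trace: 'Q' (try body) → 'M' (except ZeroDivisionError) → 'B' (after the try/except). Output: QMB

Answer: QMB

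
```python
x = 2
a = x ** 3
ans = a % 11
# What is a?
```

Trace:
`x = 2` → x = 2
`a = x ** 3` → a = 8
`ans = a % 11` → ans = 8
So a = 8

Answer: 8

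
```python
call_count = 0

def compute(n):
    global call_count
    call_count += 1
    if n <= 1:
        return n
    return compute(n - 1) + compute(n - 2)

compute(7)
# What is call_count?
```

Calls(n) = 1 + Calls(n-1) + Calls(n-2); Calls(0)=Calls(1)=1. For n=7 this gives 41.

Answer: 41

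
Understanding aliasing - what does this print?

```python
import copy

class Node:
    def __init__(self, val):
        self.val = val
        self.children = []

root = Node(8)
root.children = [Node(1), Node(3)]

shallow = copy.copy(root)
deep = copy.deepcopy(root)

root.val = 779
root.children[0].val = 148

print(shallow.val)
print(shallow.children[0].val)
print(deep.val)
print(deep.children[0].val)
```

Key concept: deep copy with custom objects.
Step by step:
`root = Node(8)` → root = Node(val=8, children=[])
`root.children = [Node(1), Node(3)]` → root = Node(val=8, children=[Node(val=1, children=[]), Node(val=3, children=[])])
`shallow = copy.copy(root)` → shallow = Node(val=8, children=[Node(val=1, children=[]), Node(val=3, children=[])])
`deep = copy.deepcopy(root)` → deep = Node(val=8, children=[Node(val=1, children=[]), Node(val=3, children=[])])
`root.val = 779` → root = Node(val=779, children=[Node(val=1, children=[]), Node(val=3, children=[])])
`root.children[0].val = 148` → root = Node(val=779, children=[Node(val=148, children=[]), Node(val=3, children=[])]); shallow = Node(val=8, children=[Node(val=148, children=[]), Node(val=3, children=[])])
`print(shallow.val)` → prints 8
`print(shallow.children[0].val)` → prints 148
`print(deep.val)` → prints 8
`print(deep.children[0].val)` → prints 1

Answer:
8
148
8
1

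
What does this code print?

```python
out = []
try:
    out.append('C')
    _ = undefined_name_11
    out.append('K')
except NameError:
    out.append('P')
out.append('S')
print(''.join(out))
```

Execution trace: 'C' (try body) → 'P' (except NameError) → 'S' (after the try/except). Output: CPS

Answer: CPS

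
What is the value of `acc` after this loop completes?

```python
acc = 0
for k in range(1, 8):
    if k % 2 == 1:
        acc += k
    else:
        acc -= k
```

Add odd, subtract even
`acc` takes the values: 0 → 1 → -1 → 2 → -2 → 3 → -3 → 4

Answer: 4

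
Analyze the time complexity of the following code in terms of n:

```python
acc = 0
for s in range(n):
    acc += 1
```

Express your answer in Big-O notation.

Each loop level contributes: n. Multiplying the contributions gives O(n).

Answer: O(n)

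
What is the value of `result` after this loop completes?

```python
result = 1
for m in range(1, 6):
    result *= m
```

5! = 120
`result` takes the values: 1 → 2 → 6 → 24 → 120

Answer: 120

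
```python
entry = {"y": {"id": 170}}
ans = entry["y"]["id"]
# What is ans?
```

Trace:
`entry = {"y": {"id": 170}}` → entry = {'y': {'id': 170}}
`ans = entry["y"]["id"]` → ans = 170
So ans = 170

Answer: 170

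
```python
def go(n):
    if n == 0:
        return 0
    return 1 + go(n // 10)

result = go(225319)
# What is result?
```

Count of digits of 225319: 6

Answer: 6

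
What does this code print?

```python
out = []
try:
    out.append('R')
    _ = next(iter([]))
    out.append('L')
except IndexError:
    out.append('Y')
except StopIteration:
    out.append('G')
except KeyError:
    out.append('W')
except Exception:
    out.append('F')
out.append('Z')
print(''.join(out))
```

Execution trace: 'R' (try body) → 'G' (except StopIteration) → 'Z' (after the try/except). Output: RGZ

Answer: RGZ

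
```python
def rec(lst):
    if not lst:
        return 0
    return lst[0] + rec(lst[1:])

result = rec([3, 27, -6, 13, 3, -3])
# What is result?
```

3 + 27 + (-6) + 13 + 3 + (-3) + 0 = 37

Answer: 37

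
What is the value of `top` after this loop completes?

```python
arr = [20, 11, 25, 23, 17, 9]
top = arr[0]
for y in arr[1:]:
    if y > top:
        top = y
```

Maximum of [20, 11, 25, 23, 17, 9]
`top` takes the values: 20 → 25

Answer: 25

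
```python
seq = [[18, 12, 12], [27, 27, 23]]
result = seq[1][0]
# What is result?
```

Trace:
`seq = [[18, 12, 12], [27, 27, 23]]` → seq = [[18, 12, 12], [27, 27, 23]]
`result = seq[1][0]` → result = 27
So result = 27

Answer: 27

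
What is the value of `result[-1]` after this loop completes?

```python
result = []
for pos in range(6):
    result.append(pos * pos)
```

Last element of squares 0 to 5
`result` takes the values: [] → [0] → [0, 1] → [0, 1, 4] → [0, 1, 4, 9] → [0, 1, 4, 9, 16] → [0, 1, 4, 9, 16, 25]
So `result[-1]` = 25

Answer: 25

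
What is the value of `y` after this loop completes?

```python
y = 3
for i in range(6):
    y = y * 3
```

Multiply by 3, 6 times: 3 * 3^6 = 2187
`y` takes the values: 3 → 9 → 27 → 81 → 243 → 729 → 2187

Answer: 2187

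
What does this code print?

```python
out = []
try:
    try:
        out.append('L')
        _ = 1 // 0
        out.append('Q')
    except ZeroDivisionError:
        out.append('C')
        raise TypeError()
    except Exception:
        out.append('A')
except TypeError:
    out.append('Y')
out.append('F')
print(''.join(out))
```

Execution trace: 'L' (inner try body) → 'C' (inner except ZeroDivisionError) → 'Y' (outer except TypeError) → 'F' (after the try/except). Output: LCYF

Answer: LCYF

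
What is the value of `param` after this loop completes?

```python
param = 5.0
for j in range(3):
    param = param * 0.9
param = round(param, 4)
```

Exponential decay: 5.0 * 0.9^3
`param` takes the values: 5.0 → 4.5 → 4.05 → 3.645

Answer: 3.645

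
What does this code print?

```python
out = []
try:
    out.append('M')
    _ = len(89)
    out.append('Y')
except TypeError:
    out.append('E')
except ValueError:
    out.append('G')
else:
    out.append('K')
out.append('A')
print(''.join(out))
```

Execution trace: 'M' (try body) → 'E' (except TypeError) → 'A' (after the try/except). Output: MEA

Answer: MEA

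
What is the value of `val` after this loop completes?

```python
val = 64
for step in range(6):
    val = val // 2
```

Halve 6 times: 64 // 2^6 = 1
`val` takes the values: 64 → 32 → 16 → 8 → 4 → 2 → 1

Answer: 1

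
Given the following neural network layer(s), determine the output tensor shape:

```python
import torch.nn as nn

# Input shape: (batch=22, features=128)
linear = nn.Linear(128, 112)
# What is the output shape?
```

Input: (22, 128) -> Output: (22, 112)

Answer: (22, 112)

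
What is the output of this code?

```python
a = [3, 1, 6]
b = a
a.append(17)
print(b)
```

Key concept: basic list aliasing.
Step by step:
`a = [3, 1, 6]` → a = [3, 1, 6]
`b = a` → b = [3, 1, 6] (same object as a)
`a.append(17)` → a = [3, 1, 6, 17] (same object as b); b = [3, 1, 6, 17] (same object as a)
`print(b)` → prints [3, 1, 6, 17]

Answer: [3, 1, 6, 17]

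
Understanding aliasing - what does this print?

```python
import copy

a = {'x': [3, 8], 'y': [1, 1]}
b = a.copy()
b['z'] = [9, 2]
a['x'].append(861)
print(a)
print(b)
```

Key concept: shallow copy of dict with mutable values.
Step by step:
`a = {'x': [3, 8], 'y': [1, 1]}` → a = {'x': [3, 8], 'y': [1, 1]}
`b = a.copy()` → b = {'x': [3, 8], 'y': [1, 1]}
`b['z'] = [9, 2]` → b = {'x': [3, 8], 'y': [1, 1], 'z': [9, 2]}
`a['x'].append(861)` → a = {'x': [3, 8, 861], 'y': [1, 1]}; b = {'x': [3, 8, 861], 'y': [1, 1], 'z': [9, 2]}
`print(a)` → prints {'x': [3, 8, 861], 'y': [1, 1]}
`print(b)` → prints {'x': [3, 8, 861], 'y': [1, 1], 'z': [9, 2]}

Answer:
{'x': [3, 8, 861], 'y': [1, 1]}
{'x': [3, 8, 861], 'y': [1, 1], 'z': [9, 2]}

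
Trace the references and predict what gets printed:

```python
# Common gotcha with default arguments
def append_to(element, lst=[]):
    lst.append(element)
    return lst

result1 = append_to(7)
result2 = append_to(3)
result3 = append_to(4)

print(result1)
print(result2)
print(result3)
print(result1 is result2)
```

Key concept: mutable default argument gotcha.
Step by step:
`result1 = append_to(7)` → result1 = [7]
`result2 = append_to(3)` → result1 = [7, 3] (same object as result2); result2 = [7, 3] (same object as result1)
`result3 = append_to(4)` → result1 = [7, 3, 4] (same object as result2, result3); result2 = [7, 3, 4] (same object as result1, result3); result3 = [7, 3, 4] (same object as result1, result2)
`print(result1)` → prints [7, 3, 4]
`print(result2)` → prints [7, 3, 4]
`print(result3)` → prints [7, 3, 4]
`print(result1 is result2)` → prints True

Answer:
[7, 3, 4]
[7, 3, 4]
[7, 3, 4]
True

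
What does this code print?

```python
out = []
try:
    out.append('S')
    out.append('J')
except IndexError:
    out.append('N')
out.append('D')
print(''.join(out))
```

Execution trace: 'S' (try body) → 'J' (try body, no exception) → 'D' (after the try/except). Output: SJD

Answer: SJD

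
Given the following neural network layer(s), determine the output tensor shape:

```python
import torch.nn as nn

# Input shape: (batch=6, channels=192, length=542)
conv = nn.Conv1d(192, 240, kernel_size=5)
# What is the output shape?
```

Input: (6, 192, 542) -> Output: (6, 240, 538)

Answer: (6, 240, 538)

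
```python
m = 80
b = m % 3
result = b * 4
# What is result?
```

Trace:
`m = 80` → m = 80
`b = m % 3` → b = 2
`result = b * 4` → result = 8
So result = 8

Answer: 8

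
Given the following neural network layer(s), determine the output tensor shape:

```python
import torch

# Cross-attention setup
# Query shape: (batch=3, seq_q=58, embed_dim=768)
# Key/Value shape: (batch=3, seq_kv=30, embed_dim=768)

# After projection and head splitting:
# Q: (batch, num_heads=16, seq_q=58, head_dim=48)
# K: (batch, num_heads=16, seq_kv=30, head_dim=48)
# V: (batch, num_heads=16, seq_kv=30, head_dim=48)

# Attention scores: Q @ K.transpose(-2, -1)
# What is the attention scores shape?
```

Input: (3, 58, 768) -> Output: (3, 16, 58, 30)

Answer: (3, 16, 58, 30)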